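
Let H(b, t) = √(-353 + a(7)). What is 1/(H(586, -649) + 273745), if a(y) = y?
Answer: 273745/74936325371 - I*√346/74936325371 ≈ 3.653e-6 - 2.4822e-10*I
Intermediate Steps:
H(b, t) = I*√346 (H(b, t) = √(-353 + 7) = √(-346) = I*√346)
1/(H(586, -649) + 273745) = 1/(I*√346 + 273745) = 1/(273745 + I*√346)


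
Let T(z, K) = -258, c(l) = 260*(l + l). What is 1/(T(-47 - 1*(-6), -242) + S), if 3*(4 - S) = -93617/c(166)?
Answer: -258960/65682223 ≈ -0.0039426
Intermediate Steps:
c(l) = 520*l (c(l) = 260*(2*l) = 520*l)
S = 1129457/258960 (S = 4 - (-93617)/(3*(520*166)) = 4 - (-93617)/(3*86320) = 4 - 1/3*(-93617/86320) = 4 + 93617/258960 = 1129457/258960 ≈ 4.3615)
1/(T(-47 - 1*(-6), -242) + S) = 1/(-258 + 1129457/258960) = 1/(-65682223/258960) = -258960/65682223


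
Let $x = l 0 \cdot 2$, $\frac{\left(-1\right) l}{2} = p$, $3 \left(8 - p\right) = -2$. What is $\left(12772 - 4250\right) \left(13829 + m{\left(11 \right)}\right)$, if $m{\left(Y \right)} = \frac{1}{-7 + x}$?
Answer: $\frac{824946644}{7} \approx 1.1785 \cdot 10^{8}$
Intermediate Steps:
$p = \frac{26}{3}$ ($p = 8 - - \frac{2}{3} = 8 + \frac{2}{3} = \frac{26}{3} \approx 8.6667$)
$l = - \frac{52}{3}$ ($l = \left(-2\right) \frac{26}{3} = - \frac{52}{3} \approx -17.333$)
$x = 0$ ($x = \left(- \frac{52}{3}\right) 0 \cdot 2 = 0 \cdot 2 = 0$)
$m{\left(Y \right)} = - \frac{1}{7}$ ($m{\left(Y \right)} = \frac{1}{-7 + 0} = \frac{1}{-7} = - \frac{1}{7}$)
$\left(12772 - 4250\right) \left(13829 + m{\left(11 \right)}\right) = \left(12772 - 4250\right) \left(13829 - \frac{1}{7}\right) = 8522 \cdot \frac{96802}{7} = \frac{824946644}{7}$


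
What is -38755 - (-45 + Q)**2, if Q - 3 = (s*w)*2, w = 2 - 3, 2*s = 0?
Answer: -40519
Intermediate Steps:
s = 0 (s = (1/2)*0 = 0)
w = -1
Q = 3 (Q = 3 + (0*(-1))*2 = 3 + 0*2 = 3 + 0 = 3)
-38755 - (-45 + Q)**2 = -38755 - (-45 + 3)**2 = -38755 - 1*(-42)**2 = -38755 - 1*1764 = -38755 - 1764 = -40519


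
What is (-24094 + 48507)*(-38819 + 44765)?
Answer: 145159698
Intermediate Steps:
(-24094 + 48507)*(-38819 + 44765) = 24413*5946 = 145159698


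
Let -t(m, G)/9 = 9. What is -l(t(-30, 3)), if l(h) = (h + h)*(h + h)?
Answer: -26244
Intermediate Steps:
t(m, G) = -81 (t(m, G) = -9*9 = -81)
l(h) = 4*h**2 (l(h) = (2*h)*(2*h) = 4*h**2)
-l(t(-30, 3)) = -4*(-81)**2 = -4*6561 = -1*26244 = -26244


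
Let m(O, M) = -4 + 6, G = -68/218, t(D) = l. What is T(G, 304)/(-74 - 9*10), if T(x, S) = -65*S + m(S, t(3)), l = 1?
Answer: 9879/82 ≈ 120.48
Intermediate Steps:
t(D) = 1
G = -34/109 (G = -68*1/218 = -34/109 ≈ -0.31193)
m(O, M) = 2
T(x, S) = 2 - 65*S (T(x, S) = -65*S + 2 = 2 - 65*S)
T(G, 304)/(-74 - 9*10) = (2 - 65*304)/(-74 - 9*10) = (2 - 19760)/(-74 - 90) = -19758/(-164) = -19758*(-1/164) = 9879/82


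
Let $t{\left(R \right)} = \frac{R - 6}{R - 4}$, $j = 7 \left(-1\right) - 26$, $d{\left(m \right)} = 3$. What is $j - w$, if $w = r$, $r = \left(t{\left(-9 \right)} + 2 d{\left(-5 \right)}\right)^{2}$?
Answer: $- \frac{14226}{169} \approx -84.177$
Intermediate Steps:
$j = -33$ ($j = -7 - 26 = -33$)
$t{\left(R \right)} = \frac{-6 + R}{-4 + R}$
$r = \frac{8649}{169}$ ($r = \left(\frac{-6 - 9}{-4 - 9} + 2 \cdot 3\right)^{2} = \left(\frac{1}{-13} \left(-15\right) + 6\right)^{2} = \left(\left(- \frac{1}{13}\right) \left(-15\right) + 6\right)^{2} = \left(\frac{15}{13} + 6\right)^{2} = \left(\frac{93}{13}\right)^{2} = \frac{8649}{169} \approx 51.177$)
$w = \frac{8649}{169} \approx 51.177$
$j - w = -33 - \frac{8649}{169} = - \frac{14226}{169}$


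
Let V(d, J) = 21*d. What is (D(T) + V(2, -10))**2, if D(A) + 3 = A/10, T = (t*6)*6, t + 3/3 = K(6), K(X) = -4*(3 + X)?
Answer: 221841/25 ≈ 8873.6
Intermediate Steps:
K(X) = -12 - 4*X
t = -37 (t = -1 + (-12 - 4*6) = -1 + (-12 - 24) = -1 - 36 = -37)
T = -1332 (T = -37*6*6 = -222*6 = -1332)
D(A) = -3 + A/10
(D(T) + V(2, -10))**2 = ((-3 + (1/10)*(-1332)) + 21*2)**2 = ((-3 - 666/5) + 42)**2 = (-681/5 + 42)**2 = (-471/5)**2 = 221841/25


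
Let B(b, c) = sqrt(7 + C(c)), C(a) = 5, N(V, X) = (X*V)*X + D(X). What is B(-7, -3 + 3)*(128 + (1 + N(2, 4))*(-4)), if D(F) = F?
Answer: -40*sqrt(3) ≈ -69.282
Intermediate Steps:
N(V, X) = X + V*X**2 (N(V, X) = (X*V)*X + X = (V*X)*X + X = V*X**2 + X = X + V*X**2)
B(b, c) = 2*sqrt(3) (B(b, c) = sqrt(7 + 5) = sqrt(12) = 2*sqrt(3))
B(-7, -3 + 3)*(128 + (1 + N(2, 4))*(-4)) = (2*sqrt(3))*(128 + (1 + 4*(1 + 2*4))*(-4)) = (2*sqrt(3))*(128 + (1 + 4*(1 + 8))*(-4)) = (2*sqrt(3))*(128 + (1 + 4*9)*(-4)) = (2*sqrt(3))*(128 + (1 + 36)*(-4)) = (2*sqrt(3))*(128 + 37*(-4)) = (2*sqrt(3))*(128 - 148) = (2*sqrt(3))*(-20) = -40*sqrt(3)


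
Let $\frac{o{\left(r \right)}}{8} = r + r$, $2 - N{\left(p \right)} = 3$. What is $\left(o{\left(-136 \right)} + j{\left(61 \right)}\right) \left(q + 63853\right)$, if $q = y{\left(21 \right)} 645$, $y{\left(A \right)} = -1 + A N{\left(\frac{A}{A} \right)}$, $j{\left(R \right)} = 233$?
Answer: $-96495209$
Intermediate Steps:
$N{\left(p \right)} = -1$ ($N{\left(p \right)} = 2 - 3 = -1$)
$y{\left(A \right)} = -1 - A$ ($y{\left(A \right)} = -1 + A \left(-1\right) = -1 - A$)
$q = -14190$ ($q = \left(-1 - 21\right) 645 = \left(-22\right) 645 = -14190$)
$o{\left(r \right)} = 16 r$ ($o{\left(r \right)} = 8 \left(r + r\right) = 8 \cdot 2 r = 16 r$)
$\left(o{\left(-136 \right)} + j{\left(61 \right)}\right) \left(q + 63853\right) = \left(16 \left(-136\right) + 233\right) \left(-14190 + 63853\right) = \left(-2176 + 233\right) 49663 = \left(-1943\right) 49663 = -96495209$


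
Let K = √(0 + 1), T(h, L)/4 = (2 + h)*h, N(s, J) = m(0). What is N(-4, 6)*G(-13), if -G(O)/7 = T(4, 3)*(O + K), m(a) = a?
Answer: 0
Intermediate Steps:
N(s, J) = 0
T(h, L) = 4*h*(2 + h) (T(h, L) = 4*((2 + h)*h) = 4*(h*(2 + h)) = 4*h*(2 + h))
K = 1 (K = √1 = 1)
G(O) = -672 - 672*O (G(O) = -7*4*4*(2 + 4)*(O + 1) = -7*4*4*6*(1 + O) = -672*(1 + O) = -7*(96 + 96*O) = -672 - 672*O)
N(-4, 6)*G(-13) = 0*(-672 - 672*(-13)) = 0*(-672 + 8736) = 0*8064 = 0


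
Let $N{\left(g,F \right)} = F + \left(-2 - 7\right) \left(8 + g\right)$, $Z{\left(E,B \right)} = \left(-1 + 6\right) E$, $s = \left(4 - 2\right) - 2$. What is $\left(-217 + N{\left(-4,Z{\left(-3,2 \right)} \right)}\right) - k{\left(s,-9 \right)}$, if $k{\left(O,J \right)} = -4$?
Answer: $-264$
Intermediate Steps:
$s = 0$ ($s = 2 - 2 = 0$)
$Z{\left(E,B \right)} = 5 E$
$N{\left(g,F \right)} = -72 + F - 9 g$ ($N{\left(g,F \right)} = F - 9 \left(8 + g\right) = F - \left(72 + 9 g\right) = -72 + F - 9 g$)
$\left(-217 + N{\left(-4,Z{\left(-3,2 \right)} \right)}\right) - k{\left(s,-9 \right)} = \left(-217 - 51\right) - -4 = \left(-217 - 51\right) + 4 = -268 + 4 = -264$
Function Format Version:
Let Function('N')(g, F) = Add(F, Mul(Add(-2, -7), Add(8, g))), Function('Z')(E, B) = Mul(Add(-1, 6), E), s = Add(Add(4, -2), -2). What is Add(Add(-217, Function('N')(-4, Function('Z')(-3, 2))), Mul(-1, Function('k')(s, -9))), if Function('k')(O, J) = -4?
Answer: -264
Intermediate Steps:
s = 0 (s = Add(2, -2) = 0)
Function('Z')(E, B) = Mul(5, E)
Function('N')(g, F) = Add(-72, F, Mul(-9, g)) (Function('N')(g, F) = Add(F, Mul(-9, Add(8, g))) = Add(F, Add(-72, Mul(-9, g))) = Add(-72, F, Mul(-9, g)))
Add(Add(-217, Function('N')(-4, Function('Z')(-3, 2))), Mul(-1, Function('k')(s, -9))) = Add(Add(-217, Add(-72, Mul(5, -3), Mul(-9, -4))), Mul(-1, -4)) = Add(Add(-217, Add(-72, -15, 36)), 4) = Add(Add(-217, -51), 4) = Add(-268, 4) = -264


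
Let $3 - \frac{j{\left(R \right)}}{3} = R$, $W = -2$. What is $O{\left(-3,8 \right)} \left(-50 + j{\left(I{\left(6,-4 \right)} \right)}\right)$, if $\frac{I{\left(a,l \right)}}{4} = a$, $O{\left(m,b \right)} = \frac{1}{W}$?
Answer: $\frac{113}{2} \approx 56.5$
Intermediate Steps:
$O{\left(m,b \right)} = - \frac{1}{2}$ ($O{\left(m,b \right)} = \frac{1}{-2} = - \frac{1}{2}$)
$I{\left(a,l \right)} = 4 a$
$j{\left(R \right)} = 9 - 3 R$
$O{\left(-3,8 \right)} \left(-50 + j{\left(I{\left(6,-4 \right)} \right)}\right) = - \frac{-50 + \left(9 - 3 \cdot 4 \cdot 6\right)}{2} = - \frac{-50 + \left(9 - 72\right)}{2} = - \frac{-50 - 63}{2} = \left(- \frac{1}{2}\right) \left(-113\right) = \frac{113}{2}$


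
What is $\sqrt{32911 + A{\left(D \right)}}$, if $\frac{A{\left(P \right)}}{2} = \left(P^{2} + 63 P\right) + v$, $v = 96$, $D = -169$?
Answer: $9 \sqrt{851} \approx 262.55$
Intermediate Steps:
$A{\left(P \right)} = 192 + 2 P^{2} + 126 P$ ($A{\left(P \right)} = 2 \left(\left(P^{2} + 63 P\right) + 96\right) = 2 \left(96 + P^{2} + 63 P\right) = 192 + 2 P^{2} + 126 P$)
$\sqrt{32911 + A{\left(D \right)}} = \sqrt{32911 + \left(192 + 2 \left(-169\right)^{2} + 126 \left(-169\right)\right)} = \sqrt{32911 + \left(192 + 2 \cdot 28561 - 21294\right)} = \sqrt{32911 + \left(192 + 57122 - 21294\right)} = \sqrt{32911 + 36020} = \sqrt{68931} = 9 \sqrt{851}$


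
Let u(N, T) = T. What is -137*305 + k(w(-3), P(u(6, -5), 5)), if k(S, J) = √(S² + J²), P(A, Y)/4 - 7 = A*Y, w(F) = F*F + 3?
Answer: -41785 + 12*√37 ≈ -41712.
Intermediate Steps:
w(F) = 3 + F² (w(F) = F² + 3 = 3 + F²)
P(A, Y) = 28 + 4*A*Y (P(A, Y) = 28 + 4*(A*Y) = 28 + 4*A*Y)
k(S, J) = √(J² + S²)
-137*305 + k(w(-3), P(u(6, -5), 5)) = -137*305 + √((28 + 4*(-5)*5)² + (3 + (-3)²)²) = -41785 + √((28 - 100)² + (3 + 9)²) = -41785 + √((-72)² + 12²) = -41785 + √(5184 + 144) = -41785 + √5328 = -41785 + 12*√37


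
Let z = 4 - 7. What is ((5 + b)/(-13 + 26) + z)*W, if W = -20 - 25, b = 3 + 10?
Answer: 945/13 ≈ 72.692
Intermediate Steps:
b = 13
W = -45
z = -3
((5 + b)/(-13 + 26) + z)*W = ((5 + 13)/(-13 + 26) - 3)*(-45) = (18/13 - 3)*(-45) = -21/13*(-45) = 945/13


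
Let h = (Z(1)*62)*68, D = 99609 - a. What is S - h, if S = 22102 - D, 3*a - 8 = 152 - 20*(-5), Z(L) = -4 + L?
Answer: -194317/3 ≈ -64772.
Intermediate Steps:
a = 260/3 (a = 8/3 + (152 - 20*(-5))/3 = 8/3 + (152 + 100)/3 = 8/3 + (1/3)*252 = 8/3 + 84 = 260/3 ≈ 86.667)
D = 298567/3 (D = 99609 - 1*260/3 = 99609 - 260/3 = 298567/3 ≈ 99522.)
h = -12648 (h = ((-4 + 1)*62)*68 = -3*62*68 = -186*68 = -12648)
S = -232261/3 (S = 22102 - 1*298567/3 = 22102 - 298567/3 = -232261/3 ≈ -77420.)
S - h = -232261/3 - 1*(-12648) = -232261/3 + 12648 = -194317/3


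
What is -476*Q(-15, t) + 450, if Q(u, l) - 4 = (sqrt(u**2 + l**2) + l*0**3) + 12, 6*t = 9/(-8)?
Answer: -7166 - 357*sqrt(6401)/4 ≈ -14307.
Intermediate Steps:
t = -3/16 (t = (9/(-8))/6 = (9*(-1/8))/6 = (1/6)*(-9/8) = -3/16 ≈ -0.18750)
Q(u, l) = 16 + sqrt(l**2 + u**2) (Q(u, l) = 4 + ((sqrt(u**2 + l**2) + l*0**3) + 12) = 4 + ((sqrt(l**2 + u**2) + l*0) + 12) = 4 + ((sqrt(l**2 + u**2) + 0) + 12) = 4 + (sqrt(l**2 + u**2) + 12) = 4 + (12 + sqrt(l**2 + u**2)) = 16 + sqrt(l**2 + u**2))
-476*Q(-15, t) + 450 = -476*(16 + sqrt((-3/16)**2 + (-15)**2)) + 450 = -476*(16 + sqrt(9/256 + 225)) + 450 = -476*(16 + sqrt(57609/256)) + 450 = -476*(16 + 3*sqrt(6401)/16) + 450 = (-7616 - 357*sqrt(6401)/4) + 450 = -7166 - 357*sqrt(6401)/4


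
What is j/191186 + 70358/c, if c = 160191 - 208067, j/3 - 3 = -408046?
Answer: -9007233074/1144152617 ≈ -7.8724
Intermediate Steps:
j = -1224129 (j = 9 + 3*(-408046) = 9 - 1224138 = -1224129)
c = -47876
j/191186 + 70358/c = -1224129/191186 + 70358/(-47876) = -1224129*1/191186 + 70358*(-1/47876) = -1224129/191186 - 35179/23938 = -9007233074/1144152617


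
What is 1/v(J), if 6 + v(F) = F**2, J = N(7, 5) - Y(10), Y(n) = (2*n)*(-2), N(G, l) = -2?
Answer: 1/1438 ≈ 0.00069541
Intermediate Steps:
Y(n) = -4*n
J = 38 (J = -2 - (-4)*10 = -2 - 1*(-40) = -2 + 40 = 38)
v(F) = -6 + F**2
1/v(J) = 1/(-6 + 38**2) = 1/(-6 + 1444) = 1/1438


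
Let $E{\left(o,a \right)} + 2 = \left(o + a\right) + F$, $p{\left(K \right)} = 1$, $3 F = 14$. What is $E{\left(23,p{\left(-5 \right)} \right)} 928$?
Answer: $\frac{74240}{3} \approx 24747.0$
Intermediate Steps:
$F = \frac{14}{3}$ ($F = \frac{1}{3} \cdot 14 = \frac{14}{3} \approx 4.6667$)
$E{\left(o,a \right)} = \frac{8}{3} + a + o$ ($E{\left(o,a \right)} = -2 + \left(\left(o + a\right) + \frac{14}{3}\right) = -2 + \left(\left(a + o\right) + \frac{14}{3}\right) = -2 + \left(\frac{14}{3} + a + o\right) = \frac{8}{3} + a + o$)
$E{\left(23,p{\left(-5 \right)} \right)} 928 = \left(\frac{8}{3} + 1 + 23\right) 928 = \frac{80}{3} \cdot 928 = \frac{74240}{3}$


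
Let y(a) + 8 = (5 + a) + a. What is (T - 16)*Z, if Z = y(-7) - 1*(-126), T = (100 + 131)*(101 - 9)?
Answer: 2314724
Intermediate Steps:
y(a) = -3 + 2*a (y(a) = -8 + ((5 + a) + a) = -8 + (5 + 2*a) = -3 + 2*a)
T = 21252 (T = 231*92 = 21252)
Z = 109 (Z = (-3 + 2*(-7)) - 1*(-126) = (-3 - 14) + 126 = -17 + 126 = 109)
(T - 16)*Z = (21252 - 16)*109 = 21236*109 = 2314724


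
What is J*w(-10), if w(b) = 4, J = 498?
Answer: 1992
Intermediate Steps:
J*w(-10) = 498*4 = 1992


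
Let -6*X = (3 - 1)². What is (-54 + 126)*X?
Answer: -48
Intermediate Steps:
X = -⅔ (X = -(3 - 1)²/6 = -⅙*2² = -⅙*4 = -⅔ ≈ -0.66667)
(-54 + 126)*X = (-54 + 126)*(-⅔) = 72*(-⅔) = -48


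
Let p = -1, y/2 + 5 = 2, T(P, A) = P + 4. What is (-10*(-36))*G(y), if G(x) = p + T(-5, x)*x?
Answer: 1800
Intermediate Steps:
T(P, A) = 4 + P
y = -6 (y = -10 + 2*2 = -10 + 4 = -6)
G(x) = -1 - x (G(x) = -1 + (4 - 5)*x = -1 - x)
(-10*(-36))*G(y) = (-10*(-36))*(-1 - 1*(-6)) = 360*(-1 + 6) = 360*5 = 1800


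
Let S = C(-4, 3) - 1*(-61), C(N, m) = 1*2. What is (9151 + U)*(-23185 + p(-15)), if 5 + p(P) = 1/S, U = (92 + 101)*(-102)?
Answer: 2198758345/9 ≈ 2.4431e+8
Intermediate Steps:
C(N, m) = 2
U = -19686 (U = 193*(-102) = -19686)
S = 63 (S = 2 - 1*(-61) = 2 + 61 = 63)
p(P) = -314/63 (p(P) = -5 + 1/63 = -314/63)
(9151 + U)*(-23185 + p(-15)) = (9151 - 19686)*(-23185 - 314/63) = -10535*(-1460969/63) = 2198758345/9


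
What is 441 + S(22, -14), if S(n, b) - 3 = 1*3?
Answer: 447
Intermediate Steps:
S(n, b) = 6 (S(n, b) = 3 + 1*3 = 3 + 3 = 6)
441 + S(22, -14) = 441 + 6 = 447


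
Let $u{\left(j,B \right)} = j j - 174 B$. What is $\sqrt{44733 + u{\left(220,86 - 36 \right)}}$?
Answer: $\sqrt{84433} \approx 290.57$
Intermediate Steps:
$u{\left(j,B \right)} = j^{2} - 174 B$
$\sqrt{44733 + u{\left(220,86 - 36 \right)}} = \sqrt{44733 + \left(220^{2} - 174 \left(86 - 36\right)\right)} = \sqrt{44733 + \left(48400 - 8700\right)} = \sqrt{44733 + 39700} = \sqrt{84433}$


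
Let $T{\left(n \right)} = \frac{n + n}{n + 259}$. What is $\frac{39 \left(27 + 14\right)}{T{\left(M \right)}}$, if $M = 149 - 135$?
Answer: $\frac{62361}{4} \approx 15590.0$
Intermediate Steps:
$M = 14$ ($M = 149 - 135 = 14$)
$T{\left(n \right)} = \frac{2 n}{259 + n}$
$\frac{39 \left(27 + 14\right)}{T{\left(M \right)}} = \frac{39 \left(27 + 14\right)}{2 \cdot 14 \frac{1}{259 + 14}} = \frac{39 \cdot 41}{2 \cdot 14 \cdot \frac{1}{273}} = \frac{1599}{2 \cdot 14 \cdot \frac{1}{273}} = \frac{1599}{\frac{4}{39}} = 1599 \cdot \frac{39}{4} = \frac{62361}{4}$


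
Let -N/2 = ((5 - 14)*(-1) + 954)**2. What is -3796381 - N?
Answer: -1941643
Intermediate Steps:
N = -1854738 (N = -2*((5 - 14)*(-1) + 954)**2 = -2*(-9*(-1) + 954)**2 = -2*(9 + 954)**2 = -2*963**2 = -2*927369 = -1854738)
-3796381 - N = -3796381 - 1*(-1854738) = -3796381 + 1854738 = -1941643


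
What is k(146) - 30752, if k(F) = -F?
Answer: -30898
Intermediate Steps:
k(146) - 30752 = -1*146 - 30752 = -146 - 30752 = -30898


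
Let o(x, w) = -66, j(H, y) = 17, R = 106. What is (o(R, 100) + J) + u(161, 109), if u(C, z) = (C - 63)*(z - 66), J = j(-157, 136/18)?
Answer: 4165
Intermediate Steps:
J = 17
u(C, z) = (-66 + z)*(-63 + C) (u(C, z) = (-63 + C)*(-66 + z) = (-66 + z)*(-63 + C))
(o(R, 100) + J) + u(161, 109) = (-66 + 17) + (4158 - 66*161 - 63*109 + 161*109) = -49 + (4158 - 10626 - 6867 + 17549) = -49 + 4214 = 4165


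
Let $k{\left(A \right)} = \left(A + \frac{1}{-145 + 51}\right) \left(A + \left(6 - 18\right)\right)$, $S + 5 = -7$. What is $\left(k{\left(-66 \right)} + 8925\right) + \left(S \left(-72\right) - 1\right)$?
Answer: $\frac{702031}{47} \approx 14937.0$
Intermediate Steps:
$S = -12$ ($S = -5 - 7 = -12$)
$k{\left(A \right)} = \left(-12 + A\right) \left(- \frac{1}{94} + A\right)$ ($k{\left(A \right)} = \left(A + \frac{1}{-94}\right) \left(A - 12\right) = \left(A - \frac{1}{94}\right) \left(-12 + A\right) = \left(- \frac{1}{94} + A\right) \left(-12 + A\right) = \left(-12 + A\right) \left(- \frac{1}{94} + A\right)$)
$\left(k{\left(-66 \right)} + 8925\right) + \left(S \left(-72\right) - 1\right) = \left(\left(\frac{6}{47} + \left(-66\right)^{2} - - \frac{37257}{47}\right) + 8925\right) - -863 = \left(\left(\frac{6}{47} + 4356 + \frac{37257}{47}\right) + 8925\right) + \left(864 - 1\right) = \left(\frac{241995}{47} + 8925\right) + 863 = \frac{661470}{47} + 863 = \frac{702031}{47}$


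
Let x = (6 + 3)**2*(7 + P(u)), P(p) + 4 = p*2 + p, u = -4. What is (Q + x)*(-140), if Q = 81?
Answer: 90720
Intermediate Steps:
P(p) = -4 + 3*p (P(p) = -4 + (p*2 + p) = -4 + (2*p + p) = -4 + 3*p)
x = -729 (x = (6 + 3)**2*(7 + (-4 + 3*(-4))) = 9**2*(7 + (-4 - 12)) = 81*(7 - 16) = 81*(-9) = -729)
(Q + x)*(-140) = (81 - 729)*(-140) = -648*(-140) = 90720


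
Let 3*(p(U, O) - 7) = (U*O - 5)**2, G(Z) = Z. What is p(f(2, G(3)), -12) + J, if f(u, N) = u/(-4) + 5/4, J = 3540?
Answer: 10837/3 ≈ 3612.3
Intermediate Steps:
f(u, N) = 5/4 - u/4 (f(u, N) = u*(-1/4) + 5*(1/4) = -u/4 + 5/4 = 5/4 - u/4)
p(U, O) = 7 + (-5 + O*U)**2/3 (p(U, O) = 7 + (U*O - 5)**2/3 = 7 + (O*U - 5)**2/3 = 7 + (-5 + O*U)**2/3)
p(f(2, G(3)), -12) + J = (7 + (-5 - 12*(5/4 - 1/4*2))**2/3) + 3540 = (7 + (-5 - 12*(5/4 - 1/2))**2/3) + 3540 = (7 + (-5 - 12*3/4)**2/3) + 3540 = (7 + (-5 - 9)**2/3) + 3540 = (7 + (1/3)*(-14)**2) + 3540 = (7 + (1/3)*196) + 3540 = (7 + 196/3) + 3540 = 217/3 + 3540 = 10837/3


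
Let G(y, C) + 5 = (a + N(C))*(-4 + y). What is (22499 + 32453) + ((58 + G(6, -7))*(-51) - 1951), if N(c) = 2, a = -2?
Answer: 50298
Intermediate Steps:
G(y, C) = -5 (G(y, C) = -5 + (-2 + 2)*(-4 + y) = -5 + 0*(-4 + y) = -5 + 0 = -5)
(22499 + 32453) + ((58 + G(6, -7))*(-51) - 1951) = (22499 + 32453) + ((58 - 5)*(-51) - 1951) = 54952 + (53*(-51) - 1951) = 54952 + (-2703 - 1951) = 54952 - 4654 = 50298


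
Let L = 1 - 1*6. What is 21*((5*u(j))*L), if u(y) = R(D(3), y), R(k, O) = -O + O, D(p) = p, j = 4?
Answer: 0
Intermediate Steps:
R(k, O) = 0
u(y) = 0
L = -5 (L = 1 - 6 = -5)
21*((5*u(j))*L) = 21*((5*0)*(-5)) = 21*(0*(-5)) = 21*0 = 0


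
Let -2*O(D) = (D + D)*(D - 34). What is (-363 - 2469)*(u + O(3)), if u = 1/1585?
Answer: -417453792/1585 ≈ -2.6338e+5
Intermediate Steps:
u = 1/1585 ≈ 0.00063092
O(D) = -D*(-34 + D) (O(D) = -(D + D)*(D - 34)/2 = -2*D*(-34 + D)/2 = -D*(-34 + D))
(-363 - 2469)*(u + O(3)) = (-363 - 2469)*(1/1585 + 3*(34 - 1*3)) = -2832*(1/1585 + 3*(34 - 3)) = -2832*(1/1585 + 3*31) = -2832*(1/1585 + 93) = -2832*147406/1585 = -417453792/1585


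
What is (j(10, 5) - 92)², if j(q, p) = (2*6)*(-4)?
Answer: 19600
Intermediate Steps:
j(q, p) = -48 (j(q, p) = 12*(-4) = -48)
(j(10, 5) - 92)² = (-48 - 92)² = (-140)² = 19600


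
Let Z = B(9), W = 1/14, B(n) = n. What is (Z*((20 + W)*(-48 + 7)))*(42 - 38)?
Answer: -207378/7 ≈ -29625.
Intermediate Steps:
W = 1/14 ≈ 0.071429
Z = 9
(Z*((20 + W)*(-48 + 7)))*(42 - 38) = (9*((20 + 1/14)*(-48 + 7)))*(42 - 38) = (9*((281/14)*(-41)))*4 = (9*(-11521/14))*4 = -103689/14*4 = -207378/7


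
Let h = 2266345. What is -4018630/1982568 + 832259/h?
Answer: -532685139017/320941648140 ≈ -1.6598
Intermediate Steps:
-4018630/1982568 + 832259/h = -4018630/1982568 + 832259/2266345 = -4018630*1/1982568 + 832259*(1/2266345) = -287045/141612 + 832259/2266345 = -532685139017/320941648140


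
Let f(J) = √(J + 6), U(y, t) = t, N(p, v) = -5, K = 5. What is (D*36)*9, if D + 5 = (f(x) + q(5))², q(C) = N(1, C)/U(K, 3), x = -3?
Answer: 252 - 1080*√3 ≈ -1618.6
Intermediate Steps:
q(C) = -5/3
f(J) = √(6 + J)
D = -5 + (-5/3 + √3)² (D = -5 + (√(6 - 3) - 5/3)² = -5 + (√3 - 5/3)² = -5 + (-5/3 + √3)² ≈ -4.9957)
(D*36)*9 = ((7/9 - 10*√3/3)*36)*9 = (28 - 120*√3)*9 = 252 - 1080*√3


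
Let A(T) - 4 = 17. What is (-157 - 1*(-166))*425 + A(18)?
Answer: 3846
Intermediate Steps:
A(T) = 21 (A(T) = 4 + 17 = 21)
(-157 - 1*(-166))*425 + A(18) = (-157 - 1*(-166))*425 + 21 = (-157 + 166)*425 + 21 = 9*425 + 21 = 3825 + 21 = 3846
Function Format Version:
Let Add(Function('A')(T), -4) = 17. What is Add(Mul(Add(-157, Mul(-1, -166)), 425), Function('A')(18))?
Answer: 3846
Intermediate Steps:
Function('A')(T) = 21 (Function('A')(T) = Add(4, 17) = 21)
Add(Mul(Add(-157, Mul(-1, -166)), 425), Function('A')(18)) = Add(Mul(Add(-157, Mul(-1, -166)), 425), 21) = Add(Mul(Add(-157, 166), 425), 21) = Add(Mul(9, 425), 21) = Add(3825, 21) = 3846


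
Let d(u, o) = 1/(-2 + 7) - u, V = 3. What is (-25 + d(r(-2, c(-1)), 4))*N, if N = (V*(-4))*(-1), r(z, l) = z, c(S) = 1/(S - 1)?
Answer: -1368/5 ≈ -273.60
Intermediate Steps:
c(S) = 1/(-1 + S)
N = 12 (N = (3*(-4))*(-1) = -12*(-1) = 12)
d(u, o) = 1/5 - u
(-25 + d(r(-2, c(-1)), 4))*N = (-25 + (1/5 - 1*(-2)))*12 = (-25 + (1/5 + 2))*12 = (-25 + 11/5)*12 = -114/5*12 = -1368/5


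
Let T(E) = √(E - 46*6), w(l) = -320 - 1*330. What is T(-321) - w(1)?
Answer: 650 + I*√597 ≈ 650.0 + 24.434*I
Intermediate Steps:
w(l) = -650 (w(l) = -320 - 330 = -650)
T(E) = √(-276 + E) (T(E) = √(E - 276) = √(-276 + E))
T(-321) - w(1) = √(-276 - 321) - 1*(-650) = √(-597) + 650 = I*√597 + 650 = 650 + I*√597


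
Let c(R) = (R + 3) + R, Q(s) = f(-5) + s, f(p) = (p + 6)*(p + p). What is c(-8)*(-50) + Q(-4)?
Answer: 636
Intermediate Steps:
f(p) = 2*p*(6 + p) (f(p) = (6 + p)*(2*p) = 2*p*(6 + p))
Q(s) = -10 + s (Q(s) = 2*(-5)*(6 - 5) + s = 2*(-5)*1 + s = -10 + s)
c(R) = 3 + 2*R (c(R) = (3 + R) + R = 3 + 2*R)
c(-8)*(-50) + Q(-4) = (3 + 2*(-8))*(-50) + (-10 - 4) = (3 - 16)*(-50) - 14 = -13*(-50) - 14 = 650 - 14 = 636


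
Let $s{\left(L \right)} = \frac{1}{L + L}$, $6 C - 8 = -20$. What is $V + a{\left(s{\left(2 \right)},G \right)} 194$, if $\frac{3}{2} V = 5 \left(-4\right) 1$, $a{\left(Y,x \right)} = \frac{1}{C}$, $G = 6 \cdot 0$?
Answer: $- \frac{331}{3} \approx -110.33$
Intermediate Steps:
$C = -2$ ($C = \frac{4}{3} + \frac{1}{6} \left(-20\right) = \frac{4}{3} - \frac{10}{3} = -2$)
$G = 0$
$s{\left(L \right)} = \frac{1}{2 L}$
$a{\left(Y,x \right)} = - \frac{1}{2}$ ($a{\left(Y,x \right)} = \frac{1}{-2} = - \frac{1}{2}$)
$V = - \frac{40}{3}$ ($V = \frac{2 \cdot 5 \left(-4\right) 1}{3} = \frac{2 \left(\left(-20\right) 1\right)}{3} = \frac{2}{3} \left(-20\right) = - \frac{40}{3} \approx -13.333$)
$V + a{\left(s{\left(2 \right)},G \right)} 194 = - \frac{40}{3} - 97 = - \frac{331}{3}$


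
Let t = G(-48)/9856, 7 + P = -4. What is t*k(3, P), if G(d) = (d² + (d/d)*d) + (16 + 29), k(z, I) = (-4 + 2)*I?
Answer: 2301/448 ≈ 5.1362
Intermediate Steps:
P = -11 (P = -7 - 4 = -11)
k(z, I) = -2*I
G(d) = 45 + d + d² (G(d) = (d² + 1*d) + 45 = (d² + d) + 45 = (d + d²) + 45 = 45 + d + d²)
t = 2301/9856 (t = (45 - 48 + (-48)²)/9856 = (45 - 48 + 2304)*(1/9856) = 2301*(1/9856) = 2301/9856 ≈ 0.23346)
t*k(3, P) = 2301*(-2*(-11))/9856 = (2301/9856)*22 = 2301/448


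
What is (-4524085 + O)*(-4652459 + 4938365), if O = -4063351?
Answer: -2455199477016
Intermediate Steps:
(-4524085 + O)*(-4652459 + 4938365) = (-4524085 - 4063351)*(-4652459 + 4938365) = -8587436*285906 = -2455199477016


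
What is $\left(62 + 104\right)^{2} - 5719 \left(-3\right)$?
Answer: $44713$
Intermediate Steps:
$\left(62 + 104\right)^{2} - 5719 \left(-3\right) = 166^{2} - -17157 = 27556 + 17157 = 44713$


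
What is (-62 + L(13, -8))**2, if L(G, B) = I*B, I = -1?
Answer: 2916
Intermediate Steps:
L(G, B) = -B
(-62 + L(13, -8))**2 = (-62 - 1*(-8))**2 = (-62 + 8)**2 = (-54)**2 = 2916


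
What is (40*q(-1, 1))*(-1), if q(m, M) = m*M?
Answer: 40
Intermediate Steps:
q(m, M) = M*m
(40*q(-1, 1))*(-1) = (40*(1*(-1)))*(-1) = (40*(-1))*(-1) = -40*(-1) = 40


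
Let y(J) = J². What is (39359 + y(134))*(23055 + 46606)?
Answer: 3992620215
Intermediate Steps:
(39359 + y(134))*(23055 + 46606) = (39359 + 134²)*(23055 + 46606) = (39359 + 17956)*69661 = 57315*69661 = 3992620215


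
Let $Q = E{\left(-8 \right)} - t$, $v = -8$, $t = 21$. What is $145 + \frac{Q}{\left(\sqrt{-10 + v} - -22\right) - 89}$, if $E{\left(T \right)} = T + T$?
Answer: $\frac{655994}{4507} + \frac{111 i \sqrt{2}}{4507} \approx 145.55 + 0.03483 i$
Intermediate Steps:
$E{\left(T \right)} = 2 T$
$Q = -37$ ($Q = 2 \left(-8\right) - 21 = -16 - 21 = -37$)
$145 + \frac{Q}{\left(\sqrt{-10 + v} - -22\right) - 89} = 145 + \frac{1}{\left(\sqrt{-10 - 8} - -22\right) - 89} \left(-37\right) = 145 + \frac{1}{\left(\sqrt{-18} + 22\right) - 89} \left(-37\right) = 145 + \frac{1}{\left(3 i \sqrt{2} + 22\right) - 89} \left(-37\right) = 145 + \frac{1}{\left(22 + 3 i \sqrt{2}\right) - 89} \left(-37\right) = 145 + \frac{1}{-67 + 3 i \sqrt{2}} \left(-37\right) = 145 - \frac{37}{-67 + 3 i \sqrt{2}}$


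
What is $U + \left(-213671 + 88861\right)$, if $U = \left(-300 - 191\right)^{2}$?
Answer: $116271$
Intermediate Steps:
$U = 241081$ ($U = \left(-491\right)^{2} = 241081$)
$U + \left(-213671 + 88861\right) = 241081 + \left(-213671 + 88861\right) = 241081 - 124810 = 116271$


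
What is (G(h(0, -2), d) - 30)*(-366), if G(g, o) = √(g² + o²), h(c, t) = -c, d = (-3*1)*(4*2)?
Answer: 2196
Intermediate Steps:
d = -24 (d = -3*8 = -24)
(G(h(0, -2), d) - 30)*(-366) = (√((-1*0)² + (-24)²) - 30)*(-366) = (√(0² + 576) - 30)*(-366) = (√(0 + 576) - 30)*(-366) = (√576 - 30)*(-366) = (24 - 30)*(-366) = -6*(-366) = 2196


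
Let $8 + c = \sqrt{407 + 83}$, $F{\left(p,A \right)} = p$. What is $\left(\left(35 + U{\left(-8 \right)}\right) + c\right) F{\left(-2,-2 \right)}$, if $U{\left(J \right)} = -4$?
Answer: $-46 - 14 \sqrt{10} \approx -90.272$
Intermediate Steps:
$c = -8 + 7 \sqrt{10}$ ($c = -8 + \sqrt{407 + 83} = -8 + \sqrt{490} = -8 + 7 \sqrt{10} \approx 14.136$)
$\left(\left(35 + U{\left(-8 \right)}\right) + c\right) F{\left(-2,-2 \right)} = \left(\left(35 - 4\right) - \left(8 - 7 \sqrt{10}\right)\right) \left(-2\right) = \left(31 - \left(8 - 7 \sqrt{10}\right)\right) \left(-2\right) = \left(23 + 7 \sqrt{10}\right) \left(-2\right) = -46 - 14 \sqrt{10}$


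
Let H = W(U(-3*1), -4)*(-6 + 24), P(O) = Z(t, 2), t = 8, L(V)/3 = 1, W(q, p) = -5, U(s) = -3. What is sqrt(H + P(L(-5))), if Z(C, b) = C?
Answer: I*sqrt(82) ≈ 9.0554*I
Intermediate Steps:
L(V) = 3 (L(V) = 3*1 = 3)
P(O) = 8
H = -90 (H = -5*(-6 + 24) = -5*18 = -90)
sqrt(H + P(L(-5))) = sqrt(-90 + 8) = sqrt(-82) = I*sqrt(82)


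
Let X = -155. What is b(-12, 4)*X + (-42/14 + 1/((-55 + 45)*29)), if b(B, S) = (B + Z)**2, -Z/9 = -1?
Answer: -405421/290 ≈ -1398.0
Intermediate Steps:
Z = 9 (Z = -9*(-1) = 9)
b(B, S) = (9 + B)**2 (b(B, S) = (B + 9)**2 = (9 + B)**2)
b(-12, 4)*X + (-42/14 + 1/((-55 + 45)*29)) = (9 - 12)**2*(-155) + (-42/14 + 1/((-55 + 45)*29)) = (-3)**2*(-155) + (-42*1/14 + (1/29)/(-10)) = 9*(-155) + (-3 - 1/10*1/29) = -1395 + (-3 - 1/290) = -1395 - 871/290 = -405421/290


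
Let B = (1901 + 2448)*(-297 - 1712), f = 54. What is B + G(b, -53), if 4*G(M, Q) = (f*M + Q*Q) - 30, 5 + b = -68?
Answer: -34949727/4 ≈ -8.7374e+6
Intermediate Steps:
b = -73 (b = -5 - 68 = -73)
G(M, Q) = -15/2 + Q²/4 + 27*M/2 (G(M, Q) = ((54*M + Q*Q) - 30)/4 = ((54*M + Q²) - 30)/4 = ((Q² + 54*M) - 30)/4 = (-30 + Q² + 54*M)/4 = -15/2 + Q²/4 + 27*M/2)
B = -8737141 (B = 4349*(-2009) = -8737141)
B + G(b, -53) = -8737141 + (-15/2 + (¼)*(-53)² + (27/2)*(-73)) = -8737141 + (-15/2 + (¼)*2809 - 1971/2) = -8737141 + (-15/2 + 2809/4 - 1971/2) = -8737141 - 1163/4 = -34949727/4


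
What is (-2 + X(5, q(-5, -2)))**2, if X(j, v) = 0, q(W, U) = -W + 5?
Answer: 4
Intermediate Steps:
q(W, U) = 5 - W
(-2 + X(5, q(-5, -2)))**2 = (-2 + 0)**2 = (-2)**2 = 4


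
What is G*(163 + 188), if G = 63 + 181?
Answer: 85644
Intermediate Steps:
G = 244
G*(163 + 188) = 244*(163 + 188) = 244*351 = 85644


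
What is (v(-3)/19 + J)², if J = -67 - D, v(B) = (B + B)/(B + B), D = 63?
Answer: 6095961/361 ≈ 16886.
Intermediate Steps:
v(B) = 1 (v(B) = (2*B)/((2*B)) = (2*B)*(1/(2*B)) = 1)
J = -130 (J = -67 - 1*63 = -67 - 63 = -130)
(v(-3)/19 + J)² = (1/19 - 130)² = (-2469/19)² = 6095961/361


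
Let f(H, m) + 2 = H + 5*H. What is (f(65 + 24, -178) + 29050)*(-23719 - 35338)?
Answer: -1747024174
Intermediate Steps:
f(H, m) = -2 + 6*H (f(H, m) = -2 + (H + 5*H) = -2 + 6*H)
(f(65 + 24, -178) + 29050)*(-23719 - 35338) = ((-2 + 6*(65 + 24)) + 29050)*(-23719 - 35338) = ((-2 + 6*89) + 29050)*(-59057) = ((-2 + 534) + 29050)*(-59057) = (532 + 29050)*(-59057) = 29582*(-59057) = -1747024174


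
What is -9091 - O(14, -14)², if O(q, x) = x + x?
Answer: -9875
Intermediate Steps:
O(q, x) = 2*x
-9091 - O(14, -14)² = -9091 - (2*(-14))² = -9091 - 1*(-28)² = -9091 - 1*784 = -9091 - 784 = -9875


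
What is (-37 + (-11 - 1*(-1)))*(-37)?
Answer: 1739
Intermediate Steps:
(-37 + (-11 - 1*(-1)))*(-37) = (-37 + (-11 + 1))*(-37) = (-37 - 10)*(-37) = -47*(-37) = 1739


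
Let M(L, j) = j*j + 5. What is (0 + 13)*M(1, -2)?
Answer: 117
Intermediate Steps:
M(L, j) = 5 + j**2 (M(L, j) = j**2 + 5 = 5 + j**2)
(0 + 13)*M(1, -2) = (0 + 13)*(5 + (-2)**2) = 13*(5 + 4) = 13*9 = 117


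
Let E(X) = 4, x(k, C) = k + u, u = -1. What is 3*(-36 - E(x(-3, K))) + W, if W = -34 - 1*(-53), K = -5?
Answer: -101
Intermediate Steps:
x(k, C) = -1 + k (x(k, C) = k - 1 = -1 + k)
W = 19 (W = -34 + 53 = 19)
3*(-36 - E(x(-3, K))) + W = 3*(-36 - 1*4) + 19 = 3*(-36 - 4) + 19 = 3*(-40) + 19 = -120 + 19 = -101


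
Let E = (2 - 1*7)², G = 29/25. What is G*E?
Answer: 29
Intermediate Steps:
G = 29/25 (G = 29*(1/25) = 29/25 ≈ 1.1600)
E = 25 (E = (2 - 7)² = (-5)² = 25)
G*E = (29/25)*25 = 29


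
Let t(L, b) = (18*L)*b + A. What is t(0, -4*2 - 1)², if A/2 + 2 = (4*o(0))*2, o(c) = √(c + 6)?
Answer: 1552 - 128*√6 ≈ 1238.5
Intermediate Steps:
o(c) = √(6 + c)
A = -4 + 16*√6 (A = -4 + 2*((4*√(6 + 0))*2) = -4 + 2*((4*√6)*2) = -4 + 2*(8*√6) = -4 + 16*√6 ≈ 35.192)
t(L, b) = -4 + 16*√6 + 18*L*b (t(L, b) = (18*L)*b + (-4 + 16*√6) = 18*L*b + (-4 + 16*√6) = -4 + 16*√6 + 18*L*b)
t(0, -4*2 - 1)² = (-4 + 16*√6 + 18*0*(-4*2 - 1))² = (-4 + 16*√6 + 18*0*(-8 - 1))² = (-4 + 16*√6 + 18*0*(-9))² = (-4 + 16*√6 + 0)² = (-4 + 16*√6)²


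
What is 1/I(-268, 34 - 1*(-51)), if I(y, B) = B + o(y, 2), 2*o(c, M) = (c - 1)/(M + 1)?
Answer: 6/241 ≈ 0.024896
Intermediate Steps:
o(c, M) = (-1 + c)/(2*(1 + M)) (o(c, M) = ((c - 1)/(M + 1))/2 = ((-1 + c)/(1 + M))/2 = (-1 + c)/(2*(1 + M)))
I(y, B) = -⅙ + B + y/6 (I(y, B) = B + (-1 + y)/(2*(1 + 2)) = B + (½)*(-1 + y)/3 = B + (½)*(⅓)*(-1 + y) = B + (-⅙ + y/6) = -⅙ + B + y/6)
1/I(-268, 34 - 1*(-51)) = 1/(-⅙ + (34 - 1*(-51)) + (⅙)*(-268)) = 1/(-⅙ + (34 + 51) - 134/3) = 1/(-⅙ + 85 - 134/3) = 1/(241/6) = 6/241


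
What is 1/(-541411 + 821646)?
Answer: 1/280235 ≈ 3.5684e-6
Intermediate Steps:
1/(-541411 + 821646) = 1/280235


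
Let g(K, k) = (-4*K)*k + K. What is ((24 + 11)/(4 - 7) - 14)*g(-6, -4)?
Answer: 2618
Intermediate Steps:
g(K, k) = K - 4*K*k (g(K, k) = -4*K*k + K = K - 4*K*k)
((24 + 11)/(4 - 7) - 14)*g(-6, -4) = ((24 + 11)/(4 - 7) - 14)*(-6*(1 - 4*(-4))) = (35/(-3) - 14)*(-6*(1 + 16)) = (35*(-⅓) - 14)*(-6*17) = (-35/3 - 14)*(-102) = -77/3*(-102) = 2618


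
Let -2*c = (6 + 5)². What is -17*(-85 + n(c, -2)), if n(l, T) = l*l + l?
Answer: -239003/4 ≈ -59751.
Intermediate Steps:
c = -121/2 (c = -(6 + 5)²/2 = -½*11² = -½*121 = -121/2 ≈ -60.500)
n(l, T) = l + l² (n(l, T) = l² + l = l + l²)
-17*(-85 + n(c, -2)) = -17*(-85 - 121*(1 - 121/2)/2) = -17*(-85 - 121/2*(-119/2)) = -17*(-85 + 14399/4) = -17*14059/4 = -239003/4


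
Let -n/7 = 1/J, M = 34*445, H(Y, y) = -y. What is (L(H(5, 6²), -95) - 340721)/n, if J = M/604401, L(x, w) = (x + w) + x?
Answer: 303390320/248871 ≈ 1219.1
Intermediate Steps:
L(x, w) = w + 2*x (L(x, w) = (w + x) + x = w + 2*x)
M = 15130
J = 890/35553 (J = 15130/604401 = 15130*(1/604401) = 890/35553 ≈ 0.025033)
n = -248871/890 (n = -7/890/35553 = -7*35553/890 = -248871/890 ≈ -279.63)
(L(H(5, 6²), -95) - 340721)/n = ((-95 + 2*(-1*6²)) - 340721)/(-248871/890) = ((-95 + 2*(-1*36)) - 340721)*(-890/248871) = ((-95 + 2*(-36)) - 340721)*(-890/248871) = ((-95 - 72) - 340721)*(-890/248871) = (-167 - 340721)*(-890/248871) = -340888*(-890/248871) = 303390320/248871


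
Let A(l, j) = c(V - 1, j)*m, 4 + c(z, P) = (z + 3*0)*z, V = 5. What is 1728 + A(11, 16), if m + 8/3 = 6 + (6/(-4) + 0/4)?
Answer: 1750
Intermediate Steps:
c(z, P) = -4 + z² (c(z, P) = -4 + (z + 3*0)*z = -4 + (z + 0)*z = -4 + z*z = -4 + z²)
m = 11/6 (m = -8/3 + (6 + (6/(-4) + 0/4)) = -8/3 + (6 + (6*(-¼) + 0*(¼))) = -8/3 + (6 + (-3/2 + 0)) = -8/3 + (6 - 3/2) = -8/3 + 9/2 = 11/6 ≈ 1.8333)
A(l, j) = 22 (A(l, j) = (-4 + (5 - 1)²)*(11/6) = (-4 + 4²)*(11/6) = (-4 + 16)*(11/6) = 12*(11/6) = 22)
1728 + A(11, 16) = 1728 + 22 = 1750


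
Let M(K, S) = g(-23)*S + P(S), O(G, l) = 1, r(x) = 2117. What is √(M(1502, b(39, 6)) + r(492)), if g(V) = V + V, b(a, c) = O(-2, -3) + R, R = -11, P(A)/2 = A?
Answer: √2557 ≈ 50.567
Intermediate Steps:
P(A) = 2*A
b(a, c) = -10 (b(a, c) = 1 - 11 = -10)
g(V) = 2*V
M(K, S) = -44*S (M(K, S) = (2*(-23))*S + 2*S = -46*S + 2*S = -44*S)
√(M(1502, b(39, 6)) + r(492)) = √(-44*(-10) + 2117) = √(440 + 2117) = √2557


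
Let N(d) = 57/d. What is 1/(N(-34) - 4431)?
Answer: -34/150711 ≈ -0.00022560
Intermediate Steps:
1/(N(-34) - 4431) = 1/(57/(-34) - 4431) = 1/(57*(-1/34) - 4431) = 1/(-57/34 - 4431) = 1/(-150711/34) = -34/150711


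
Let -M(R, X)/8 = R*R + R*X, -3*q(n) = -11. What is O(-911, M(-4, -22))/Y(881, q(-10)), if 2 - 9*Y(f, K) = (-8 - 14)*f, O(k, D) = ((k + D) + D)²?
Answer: 59675625/19384 ≈ 3078.6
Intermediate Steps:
q(n) = 11/3 (q(n) = -⅓*(-11) = 11/3)
M(R, X) = -8*R² - 8*R*X (M(R, X) = -8*(R*R + R*X) = -8*(R² + R*X) = -8*R² - 8*R*X)
O(k, D) = (k + 2*D)² (O(k, D) = ((D + k) + D)² = (k + 2*D)²)
Y(f, K) = 2/9 + 22*f/9 (Y(f, K) = 2/9 - (-8 - 14)*f/9 = 2/9 - (-22)*f/9 = 2/9 + 22*f/9)
O(-911, M(-4, -22))/Y(881, q(-10)) = (-911 + 2*(-8*(-4)*(-4 - 22)))²/(2/9 + (22/9)*881) = (-911 + 2*(-8*(-4)*(-26)))²/(2/9 + 19382/9) = (-911 + 2*(-832))²/(19384/9) = (-911 - 1664)²*(9/19384) = (-2575)²*(9/19384) = 6630625*(9/19384) = 59675625/19384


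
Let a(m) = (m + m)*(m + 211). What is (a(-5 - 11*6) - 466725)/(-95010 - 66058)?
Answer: 486605/161068 ≈ 3.0211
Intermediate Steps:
a(m) = 2*m*(211 + m) (a(m) = (2*m)*(211 + m) = 2*m*(211 + m))
(a(-5 - 11*6) - 466725)/(-95010 - 66058) = (2*(-5 - 11*6)*(211 + (-5 - 11*6)) - 466725)/(-95010 - 66058) = (2*(-5 - 66)*(211 + (-5 - 66)) - 466725)/(-161068) = (2*(-71)*(211 - 71) - 466725)*(-1/161068) = (2*(-71)*140 - 466725)*(-1/161068) = (-19880 - 466725)*(-1/161068) = -486605*(-1/161068) = 486605/161068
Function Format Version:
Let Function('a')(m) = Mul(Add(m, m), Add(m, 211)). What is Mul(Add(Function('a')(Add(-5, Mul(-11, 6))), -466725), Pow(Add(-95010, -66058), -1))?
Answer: Rational(486605, 161068) ≈ 3.0211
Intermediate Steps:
Function('a')(m) = Mul(2, m, Add(211, m)) (Function('a')(m) = Mul(Mul(2, m), Add(211, m)) = Mul(2, m, Add(211, m)))
Mul(Add(Function('a')(Add(-5, Mul(-11, 6))), -466725), Pow(Add(-95010, -66058), -1)) = Mul(Add(Mul(2, Add(-5, Mul(-11, 6)), Add(211, Add(-5, Mul(-11, 6)))), -466725), Pow(Add(-95010, -66058), -1)) = Mul(Add(Mul(2, Add(-5, -66), Add(211, Add(-5, -66))), -466725), Pow(-161068, -1)) = Mul(Add(Mul(2, -71, Add(211, -71)), -466725), Rational(-1, 161068)) = Mul(Add(Mul(2, -71, 140), -466725), Rational(-1, 161068)) = Mul(Add(-19880, -466725), Rational(-1, 161068)) = Mul(-486605, Rational(-1, 161068)) = Rational(486605, 161068)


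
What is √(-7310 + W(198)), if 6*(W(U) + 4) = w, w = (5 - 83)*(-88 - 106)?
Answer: 2*I*√1198 ≈ 69.224*I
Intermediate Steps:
w = 15132 (w = -78*(-194) = 15132)
W(U) = 2518 (W(U) = -4 + (⅙)*15132 = -4 + 2522 = 2518)
√(-7310 + W(198)) = √(-7310 + 2518) = √(-4792) = 2*I*√1198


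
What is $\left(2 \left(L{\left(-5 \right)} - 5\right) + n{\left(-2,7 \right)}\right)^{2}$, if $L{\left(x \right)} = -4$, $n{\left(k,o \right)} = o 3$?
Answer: $9$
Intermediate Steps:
$n{\left(k,o \right)} = 3 o$
$\left(2 \left(L{\left(-5 \right)} - 5\right) + n{\left(-2,7 \right)}\right)^{2} = \left(2 \left(-4 - 5\right) + 3 \cdot 7\right)^{2} = \left(2 \left(-9\right) + 21\right)^{2} = \left(-18 + 21\right)^{2} = 3^{2} = 9$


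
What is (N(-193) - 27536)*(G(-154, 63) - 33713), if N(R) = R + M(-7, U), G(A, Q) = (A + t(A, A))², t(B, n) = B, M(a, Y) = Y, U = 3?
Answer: -1695472626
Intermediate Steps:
G(A, Q) = 4*A² (G(A, Q) = (A + A)² = (2*A)² = 4*A²)
N(R) = 3 + R (N(R) = R + 3 = 3 + R)
(N(-193) - 27536)*(G(-154, 63) - 33713) = ((3 - 193) - 27536)*(4*(-154)² - 33713) = (-190 - 27536)*(4*23716 - 33713) = -27726*(94864 - 33713) = -27726*61151 = -1695472626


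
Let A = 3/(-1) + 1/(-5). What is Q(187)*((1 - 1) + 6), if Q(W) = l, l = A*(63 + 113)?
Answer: -16896/5 ≈ -3379.2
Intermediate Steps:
A = -16/5 (A = 3*(-1) + 1*(-1/5) = -3 - 1/5 = -16/5 ≈ -3.2000)
l = -2816/5 (l = -16*(63 + 113)/5 = -16/5*176 = -2816/5 ≈ -563.20)
Q(W) = -2816/5
Q(187)*((1 - 1) + 6) = -2816*((1 - 1) + 6)/5 = -2816*(0 + 6)/5 = -2816/5*6 = -16896/5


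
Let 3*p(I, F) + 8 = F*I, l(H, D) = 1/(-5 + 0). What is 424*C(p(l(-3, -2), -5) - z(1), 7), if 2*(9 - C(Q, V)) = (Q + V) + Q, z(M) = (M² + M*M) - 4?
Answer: 7420/3 ≈ 2473.3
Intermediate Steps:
l(H, D) = -⅕ (l(H, D) = 1/(-5) = -⅕)
p(I, F) = -8/3 + F*I/3 (p(I, F) = -8/3 + (F*I)/3 = -8/3 + F*I/3)
z(M) = -4 + 2*M² (z(M) = (M² + M²) - 4 = 2*M² - 4 = -4 + 2*M²)
C(Q, V) = 9 - Q - V/2 (C(Q, V) = 9 - ((Q + V) + Q)/2 = 9 - (V + 2*Q)/2 = 9 + (-Q - V/2) = 9 - Q - V/2)
424*C(p(l(-3, -2), -5) - z(1), 7) = 424*(9 - ((-8/3 + (⅓)*(-5)*(-⅕)) - (-4 + 2*1²)) - ½*7) = 424*(9 - ((-8/3 + ⅓) - (-4 + 2*1)) - 7/2) = 424*(9 - (-7/3 - (-4 + 2)) - 7/2) = 424*(9 - (-7/3 - 1*(-2)) - 7/2) = 424*(9 - (-7/3 + 2) - 7/2) = 424*(9 - 1*(-⅓) - 7/2) = 424*(9 + ⅓ - 7/2) = 424*(35/6) = 7420/3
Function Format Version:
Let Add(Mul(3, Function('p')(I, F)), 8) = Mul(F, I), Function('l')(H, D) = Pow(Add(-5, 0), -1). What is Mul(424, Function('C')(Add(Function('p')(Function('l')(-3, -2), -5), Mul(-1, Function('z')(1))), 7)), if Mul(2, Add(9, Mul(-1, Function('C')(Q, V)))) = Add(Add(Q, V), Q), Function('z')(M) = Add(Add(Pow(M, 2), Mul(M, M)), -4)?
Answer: Rational(7420, 3) ≈ 2473.3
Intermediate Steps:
Function('l')(H, D) = Rational(-1, 5) (Function('l')(H, D) = Pow(-5, -1) = Rational(-1, 5))
Function('p')(I, F) = Add(Rational(-8, 3), Mul(Rational(1, 3), F, I)) (Function('p')(I, F) = Add(Rational(-8, 3), Mul(Rational(1, 3), Mul(F, I))) = Add(Rational(-8, 3), Mul(Rational(1, 3), F, I)))
Function('z')(M) = Add(-4, Mul(2, Pow(M, 2))) (Function('z')(M) = Add(Add(Pow(M, 2), Pow(M, 2)), -4) = Add(Mul(2, Pow(M, 2)), -4) = Add(-4, Mul(2, Pow(M, 2))))
Function('C')(Q, V) = Add(9, Mul(-1, Q), Mul(Rational(-1, 2), V)) (Function('C')(Q, V) = Add(9, Mul(Rational(-1, 2), Add(Add(Q, V), Q))) = Add(9, Mul(Rational(-1, 2), Add(V, Mul(2, Q)))) = Add(9, Add(Mul(-1, Q), Mul(Rational(-1, 2), V))) = Add(9, Mul(-1, Q), Mul(Rational(-1, 2), V)))
Mul(424, Function('C')(Add(Function('p')(Function('l')(-3, -2), -5), Mul(-1, Function('z')(1))), 7)) = Mul(424, Add(9, Mul(-1, Add(Add(Rational(-8, 3), Mul(Rational(1, 3), -5, Rational(-1, 5))), Mul(-1, Add(-4, Mul(2, Pow(1, 2)))))), Mul(Rational(-1, 2), 7))) = Mul(424, Add(9, Mul(-1, Add(Add(Rational(-8, 3), Rational(1, 3)), Mul(-1, Add(-4, Mul(2, 1))))), Rational(-7, 2))) = Mul(424, Add(9, Mul(-1, Add(Rational(-7, 3), Mul(-1, Add(-4, 2)))), Rational(-7, 2))) = Mul(424, Add(9, Mul(-1, Add(Rational(-7, 3), Mul(-1, -2))), Rational(-7, 2))) = Mul(424, Add(9, Mul(-1, Add(Rational(-7, 3), 2)), Rational(-7, 2))) = Mul(424, Add(9, Mul(-1, Rational(-1, 3)), Rational(-7, 2))) = Mul(424, Add(9, Rational(1, 3), Rational(-7, 2))) = Mul(424, Rational(35, 6)) = Rational(7420, 3)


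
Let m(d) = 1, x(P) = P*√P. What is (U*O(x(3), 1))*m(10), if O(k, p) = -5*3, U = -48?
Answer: 720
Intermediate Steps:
x(P) = P^(3/2)
O(k, p) = -15
(U*O(x(3), 1))*m(10) = -48*(-15)*1 = 720*1 = 720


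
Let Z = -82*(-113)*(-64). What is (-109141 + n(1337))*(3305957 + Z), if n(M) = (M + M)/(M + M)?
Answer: -296089507620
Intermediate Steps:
Z = -593024 (Z = 9266*(-64) = -593024)
n(M) = 1 (n(M) = (2*M)/((2*M)) = (2*M)*(1/(2*M)) = 1)
(-109141 + n(1337))*(3305957 + Z) = (-109141 + 1)*(3305957 - 593024) = -109140*2712933 = -296089507620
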